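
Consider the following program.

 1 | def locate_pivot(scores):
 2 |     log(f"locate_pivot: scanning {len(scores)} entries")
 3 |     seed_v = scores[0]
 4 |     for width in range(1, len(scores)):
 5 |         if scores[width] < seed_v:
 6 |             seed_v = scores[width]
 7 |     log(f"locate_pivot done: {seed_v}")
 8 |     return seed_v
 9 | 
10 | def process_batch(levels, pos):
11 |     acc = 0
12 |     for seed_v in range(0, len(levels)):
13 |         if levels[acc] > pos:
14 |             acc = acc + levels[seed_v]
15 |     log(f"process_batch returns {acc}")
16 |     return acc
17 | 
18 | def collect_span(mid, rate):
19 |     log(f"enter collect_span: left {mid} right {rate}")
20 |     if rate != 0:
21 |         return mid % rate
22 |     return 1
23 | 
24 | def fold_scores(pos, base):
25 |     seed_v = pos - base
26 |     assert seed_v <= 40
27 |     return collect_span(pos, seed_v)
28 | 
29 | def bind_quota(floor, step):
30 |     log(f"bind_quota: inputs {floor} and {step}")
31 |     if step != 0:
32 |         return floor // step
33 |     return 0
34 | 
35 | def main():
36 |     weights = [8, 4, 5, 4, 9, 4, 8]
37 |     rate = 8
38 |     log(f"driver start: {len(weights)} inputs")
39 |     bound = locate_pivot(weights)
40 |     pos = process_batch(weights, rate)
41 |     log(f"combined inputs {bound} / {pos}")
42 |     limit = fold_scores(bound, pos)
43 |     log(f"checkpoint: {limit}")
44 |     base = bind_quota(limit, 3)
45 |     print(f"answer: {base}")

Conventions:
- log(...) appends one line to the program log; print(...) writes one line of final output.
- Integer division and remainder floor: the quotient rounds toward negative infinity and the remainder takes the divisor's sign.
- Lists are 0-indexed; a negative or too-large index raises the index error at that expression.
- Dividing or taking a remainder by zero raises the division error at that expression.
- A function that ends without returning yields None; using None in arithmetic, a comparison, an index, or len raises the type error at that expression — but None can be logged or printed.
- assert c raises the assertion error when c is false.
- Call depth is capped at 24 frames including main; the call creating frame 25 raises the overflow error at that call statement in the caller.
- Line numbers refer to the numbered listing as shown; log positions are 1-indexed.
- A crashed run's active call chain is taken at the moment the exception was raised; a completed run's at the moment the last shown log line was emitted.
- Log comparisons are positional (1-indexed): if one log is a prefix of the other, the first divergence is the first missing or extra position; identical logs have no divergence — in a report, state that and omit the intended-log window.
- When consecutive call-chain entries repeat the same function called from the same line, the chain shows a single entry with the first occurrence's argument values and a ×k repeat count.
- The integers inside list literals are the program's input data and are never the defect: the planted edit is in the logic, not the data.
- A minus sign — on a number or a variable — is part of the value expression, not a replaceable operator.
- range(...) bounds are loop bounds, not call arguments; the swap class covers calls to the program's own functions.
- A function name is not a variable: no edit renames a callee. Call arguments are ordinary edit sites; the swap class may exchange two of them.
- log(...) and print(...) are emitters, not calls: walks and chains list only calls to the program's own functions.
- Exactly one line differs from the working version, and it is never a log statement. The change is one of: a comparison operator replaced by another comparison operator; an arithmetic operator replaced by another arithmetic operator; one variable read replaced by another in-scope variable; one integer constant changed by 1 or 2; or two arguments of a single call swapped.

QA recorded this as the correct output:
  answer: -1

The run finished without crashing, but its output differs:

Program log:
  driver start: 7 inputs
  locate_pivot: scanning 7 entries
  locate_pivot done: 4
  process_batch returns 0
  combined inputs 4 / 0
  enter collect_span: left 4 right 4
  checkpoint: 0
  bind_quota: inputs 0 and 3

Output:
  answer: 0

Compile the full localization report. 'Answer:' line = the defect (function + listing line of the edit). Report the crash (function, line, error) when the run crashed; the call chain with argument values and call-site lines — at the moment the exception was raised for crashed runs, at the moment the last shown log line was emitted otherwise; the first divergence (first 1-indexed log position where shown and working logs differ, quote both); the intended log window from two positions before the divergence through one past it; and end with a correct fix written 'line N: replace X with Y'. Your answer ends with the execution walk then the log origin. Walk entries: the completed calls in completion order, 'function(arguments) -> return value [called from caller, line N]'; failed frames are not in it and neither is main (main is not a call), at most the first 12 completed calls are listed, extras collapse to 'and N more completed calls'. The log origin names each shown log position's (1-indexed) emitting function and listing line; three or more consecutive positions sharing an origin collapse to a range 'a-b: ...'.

Answer: the defect is in process_batch at line 13.
Core observation: The log first diverges at position 4: the faulty run prints 'process_batch returns 0' where the working version prints 'process_batch returns 9'.
Call chain: main -> bind_quota(0, 3) (called at line 44).
First divergence: at position 4 the run shows 'process_batch returns 0' where the working version logs 'process_batch returns 9'.
Intended log window:
  2: locate_pivot: scanning 7 entries
  3: locate_pivot done: 4
  4: process_batch returns 9
  5: combined inputs 4 / 9
Execution walk:
  locate_pivot([8, 4, 5, 4, 9, 4, 8]) -> 4  [called from main, line 39]
  process_batch([8, 4, 5, 4, 9, 4, 8], 8) -> 0  [called from main, line 40]
  collect_span(4, 4) -> 0  [called from fold_scores, line 27]
  fold_scores(4, 0) -> 0  [called from main, line 42]
  bind_quota(0, 3) -> 0  [called from main, line 44]
Log origins:
  1 — main, line 38
  2 — locate_pivot, line 2
  3 — locate_pivot, line 7
  4 — process_batch, line 15
  5 — main, line 41
  6 — collect_span, line 19
  7 — main, line 43
  8 — bind_quota, line 30
A correct fix: line 13: replace `acc` with `seed_v`.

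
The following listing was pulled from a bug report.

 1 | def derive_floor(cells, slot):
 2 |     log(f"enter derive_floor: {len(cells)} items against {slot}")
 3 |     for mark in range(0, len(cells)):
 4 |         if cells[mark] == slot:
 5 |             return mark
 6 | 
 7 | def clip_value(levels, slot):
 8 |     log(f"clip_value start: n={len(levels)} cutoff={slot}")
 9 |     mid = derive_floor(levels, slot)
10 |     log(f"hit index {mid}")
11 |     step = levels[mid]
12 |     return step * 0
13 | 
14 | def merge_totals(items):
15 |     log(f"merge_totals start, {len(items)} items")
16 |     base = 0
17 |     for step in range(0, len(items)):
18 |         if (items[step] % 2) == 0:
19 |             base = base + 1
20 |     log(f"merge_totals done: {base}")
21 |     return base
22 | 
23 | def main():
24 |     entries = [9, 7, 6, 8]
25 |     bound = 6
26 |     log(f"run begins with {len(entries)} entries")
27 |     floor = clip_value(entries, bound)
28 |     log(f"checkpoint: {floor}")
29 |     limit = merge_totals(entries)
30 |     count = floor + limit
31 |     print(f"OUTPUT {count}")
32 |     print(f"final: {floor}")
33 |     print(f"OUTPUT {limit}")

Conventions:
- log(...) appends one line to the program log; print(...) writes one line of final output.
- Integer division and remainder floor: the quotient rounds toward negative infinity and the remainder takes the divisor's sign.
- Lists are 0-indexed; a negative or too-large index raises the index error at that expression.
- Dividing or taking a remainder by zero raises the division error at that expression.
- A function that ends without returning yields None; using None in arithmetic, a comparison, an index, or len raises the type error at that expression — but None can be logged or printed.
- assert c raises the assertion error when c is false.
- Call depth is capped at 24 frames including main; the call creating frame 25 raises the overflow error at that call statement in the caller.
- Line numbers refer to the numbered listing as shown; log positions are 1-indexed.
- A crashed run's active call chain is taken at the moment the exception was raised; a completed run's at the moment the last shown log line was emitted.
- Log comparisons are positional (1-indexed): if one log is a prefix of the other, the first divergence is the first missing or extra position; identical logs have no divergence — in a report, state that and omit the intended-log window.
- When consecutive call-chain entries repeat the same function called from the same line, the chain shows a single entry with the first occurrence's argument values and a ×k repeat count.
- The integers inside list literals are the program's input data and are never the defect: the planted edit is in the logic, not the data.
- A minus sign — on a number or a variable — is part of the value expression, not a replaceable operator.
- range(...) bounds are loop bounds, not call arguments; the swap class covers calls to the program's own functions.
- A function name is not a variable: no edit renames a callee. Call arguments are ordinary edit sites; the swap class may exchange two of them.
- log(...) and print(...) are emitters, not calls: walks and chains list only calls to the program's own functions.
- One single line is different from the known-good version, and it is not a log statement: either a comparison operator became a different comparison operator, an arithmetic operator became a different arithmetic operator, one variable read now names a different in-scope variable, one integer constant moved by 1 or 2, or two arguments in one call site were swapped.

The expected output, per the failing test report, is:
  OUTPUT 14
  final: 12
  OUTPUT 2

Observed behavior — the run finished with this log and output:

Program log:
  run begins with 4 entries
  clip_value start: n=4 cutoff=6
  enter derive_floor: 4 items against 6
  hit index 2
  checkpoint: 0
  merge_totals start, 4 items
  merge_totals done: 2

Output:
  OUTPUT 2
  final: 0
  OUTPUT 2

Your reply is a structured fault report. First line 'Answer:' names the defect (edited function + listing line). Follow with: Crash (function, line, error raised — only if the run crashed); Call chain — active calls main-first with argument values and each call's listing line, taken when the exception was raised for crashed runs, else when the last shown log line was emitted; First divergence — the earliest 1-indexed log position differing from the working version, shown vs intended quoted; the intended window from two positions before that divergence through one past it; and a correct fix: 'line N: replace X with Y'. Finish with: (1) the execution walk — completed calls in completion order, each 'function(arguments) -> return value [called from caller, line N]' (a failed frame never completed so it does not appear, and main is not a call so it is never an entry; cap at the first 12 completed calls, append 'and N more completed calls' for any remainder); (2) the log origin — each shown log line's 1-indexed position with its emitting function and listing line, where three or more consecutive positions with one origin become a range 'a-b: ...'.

Answer: the defect is in clip_value at line 12.
Key observation: The earliest visible damage is log position 5 — 'checkpoint: 0' rather than the intended 'checkpoint: 12'.
Call chain: main -> merge_totals([9, 7, 6, 8]) (called at line 29).
First divergence: position 5 — the shown line 'checkpoint: 0' should read 'checkpoint: 12'.
Intended log window:
  3: enter derive_floor: 4 items against 6
  4: hit index 2
  5: checkpoint: 12
  6: merge_totals start, 4 items
Execution walk:
  derive_floor([9, 7, 6, 8], 6) -> 2  [called from clip_value, line 9]
  clip_value([9, 7, 6, 8], 6) -> 0  [called from main, line 27]
  merge_totals([9, 7, 6, 8]) -> 2  [called from main, line 29]
Log line origins:
  1: from main, line 26
  2: from clip_value, line 8
  3: from derive_floor, line 2
  4: from clip_value, line 10
  5: from main, line 28
  6: from merge_totals, line 15
  7: from merge_totals, line 20
A correct fix: line 12: replace `0` with `2`.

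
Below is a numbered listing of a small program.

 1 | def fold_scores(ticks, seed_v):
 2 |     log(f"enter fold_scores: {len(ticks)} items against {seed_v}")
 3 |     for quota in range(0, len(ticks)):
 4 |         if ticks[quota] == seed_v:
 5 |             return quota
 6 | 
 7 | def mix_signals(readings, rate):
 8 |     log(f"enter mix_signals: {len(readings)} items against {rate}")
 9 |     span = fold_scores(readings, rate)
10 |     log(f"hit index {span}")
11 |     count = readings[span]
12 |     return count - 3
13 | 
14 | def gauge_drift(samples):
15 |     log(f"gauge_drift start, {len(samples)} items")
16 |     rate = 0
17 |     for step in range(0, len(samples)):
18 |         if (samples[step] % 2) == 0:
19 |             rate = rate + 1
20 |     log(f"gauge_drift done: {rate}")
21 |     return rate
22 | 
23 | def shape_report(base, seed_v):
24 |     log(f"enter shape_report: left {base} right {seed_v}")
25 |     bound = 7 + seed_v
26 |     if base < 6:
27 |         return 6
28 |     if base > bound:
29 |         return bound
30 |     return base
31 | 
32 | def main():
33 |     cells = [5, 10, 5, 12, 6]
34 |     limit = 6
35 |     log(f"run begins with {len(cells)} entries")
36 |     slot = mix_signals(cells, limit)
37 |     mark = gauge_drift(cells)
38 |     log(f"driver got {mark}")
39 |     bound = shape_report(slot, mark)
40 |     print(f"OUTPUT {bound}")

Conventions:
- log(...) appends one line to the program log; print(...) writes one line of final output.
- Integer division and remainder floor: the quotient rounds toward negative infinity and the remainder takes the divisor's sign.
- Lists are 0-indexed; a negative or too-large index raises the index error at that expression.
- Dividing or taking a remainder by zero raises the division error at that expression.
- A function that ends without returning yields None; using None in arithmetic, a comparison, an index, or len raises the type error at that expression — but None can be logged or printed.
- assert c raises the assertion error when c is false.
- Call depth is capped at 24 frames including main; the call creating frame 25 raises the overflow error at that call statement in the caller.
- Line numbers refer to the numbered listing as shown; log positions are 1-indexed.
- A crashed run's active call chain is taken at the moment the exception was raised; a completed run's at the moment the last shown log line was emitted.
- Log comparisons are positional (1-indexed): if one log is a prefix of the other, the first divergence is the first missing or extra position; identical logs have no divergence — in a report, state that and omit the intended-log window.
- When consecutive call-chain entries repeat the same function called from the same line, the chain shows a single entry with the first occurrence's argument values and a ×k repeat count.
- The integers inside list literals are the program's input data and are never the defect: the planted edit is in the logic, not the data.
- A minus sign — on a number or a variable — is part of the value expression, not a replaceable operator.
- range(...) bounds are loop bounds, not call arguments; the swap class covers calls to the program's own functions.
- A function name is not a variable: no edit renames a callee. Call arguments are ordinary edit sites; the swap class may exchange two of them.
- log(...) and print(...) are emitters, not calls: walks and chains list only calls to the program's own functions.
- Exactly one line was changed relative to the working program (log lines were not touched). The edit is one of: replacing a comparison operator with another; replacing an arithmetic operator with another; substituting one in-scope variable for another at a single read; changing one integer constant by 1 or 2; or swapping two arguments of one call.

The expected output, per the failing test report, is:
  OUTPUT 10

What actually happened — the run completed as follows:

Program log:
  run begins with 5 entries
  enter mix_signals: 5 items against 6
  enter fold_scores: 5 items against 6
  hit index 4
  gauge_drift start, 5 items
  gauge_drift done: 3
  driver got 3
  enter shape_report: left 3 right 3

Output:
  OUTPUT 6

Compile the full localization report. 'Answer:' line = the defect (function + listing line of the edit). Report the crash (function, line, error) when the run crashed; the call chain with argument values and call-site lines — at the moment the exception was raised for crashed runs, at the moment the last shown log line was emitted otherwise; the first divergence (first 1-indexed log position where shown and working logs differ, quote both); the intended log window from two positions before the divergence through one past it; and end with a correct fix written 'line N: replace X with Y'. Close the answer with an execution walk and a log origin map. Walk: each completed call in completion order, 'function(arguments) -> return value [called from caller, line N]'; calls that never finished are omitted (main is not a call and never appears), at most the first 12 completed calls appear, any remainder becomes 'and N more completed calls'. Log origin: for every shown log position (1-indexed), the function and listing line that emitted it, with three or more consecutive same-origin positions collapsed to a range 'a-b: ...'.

Answer: the defect is in mix_signals at line 12.
Key fact: The log first diverges at position 8: the faulty run prints 'enter shape_report: left 3 right 3' where the working version prints 'enter shape_report: left 18 right 3'.
Call chain: main -> shape_report(3, 3) (called at line 39).
First divergence: at position 8 the run shows 'enter shape_report: left 3 right 3' where the working version logs 'enter shape_report: left 18 right 3'.
Intended log window:
  6: gauge_drift done: 3
  7: driver got 3
  8: enter shape_report: left 18 right 3
Execution walk:
  fold_scores([5, 10, 5, 12, 6], 6) -> 4  [called from mix_signals, line 9]
  mix_signals([5, 10, 5, 12, 6], 6) -> 3  [called from main, line 36]
  gauge_drift([5, 10, 5, 12, 6]) -> 3  [called from main, line 37]
  shape_report(3, 3) -> 6  [called from main, line 39]
Log origins:
  1 — main, line 35
  2 — mix_signals, line 8
  3 — fold_scores, line 2
  4 — mix_signals, line 10
  5 — gauge_drift, line 15
  6 — gauge_drift, line 20
  7 — main, line 38
  8 — shape_report, line 24
A correct fix: line 12: replace `-` with `*`.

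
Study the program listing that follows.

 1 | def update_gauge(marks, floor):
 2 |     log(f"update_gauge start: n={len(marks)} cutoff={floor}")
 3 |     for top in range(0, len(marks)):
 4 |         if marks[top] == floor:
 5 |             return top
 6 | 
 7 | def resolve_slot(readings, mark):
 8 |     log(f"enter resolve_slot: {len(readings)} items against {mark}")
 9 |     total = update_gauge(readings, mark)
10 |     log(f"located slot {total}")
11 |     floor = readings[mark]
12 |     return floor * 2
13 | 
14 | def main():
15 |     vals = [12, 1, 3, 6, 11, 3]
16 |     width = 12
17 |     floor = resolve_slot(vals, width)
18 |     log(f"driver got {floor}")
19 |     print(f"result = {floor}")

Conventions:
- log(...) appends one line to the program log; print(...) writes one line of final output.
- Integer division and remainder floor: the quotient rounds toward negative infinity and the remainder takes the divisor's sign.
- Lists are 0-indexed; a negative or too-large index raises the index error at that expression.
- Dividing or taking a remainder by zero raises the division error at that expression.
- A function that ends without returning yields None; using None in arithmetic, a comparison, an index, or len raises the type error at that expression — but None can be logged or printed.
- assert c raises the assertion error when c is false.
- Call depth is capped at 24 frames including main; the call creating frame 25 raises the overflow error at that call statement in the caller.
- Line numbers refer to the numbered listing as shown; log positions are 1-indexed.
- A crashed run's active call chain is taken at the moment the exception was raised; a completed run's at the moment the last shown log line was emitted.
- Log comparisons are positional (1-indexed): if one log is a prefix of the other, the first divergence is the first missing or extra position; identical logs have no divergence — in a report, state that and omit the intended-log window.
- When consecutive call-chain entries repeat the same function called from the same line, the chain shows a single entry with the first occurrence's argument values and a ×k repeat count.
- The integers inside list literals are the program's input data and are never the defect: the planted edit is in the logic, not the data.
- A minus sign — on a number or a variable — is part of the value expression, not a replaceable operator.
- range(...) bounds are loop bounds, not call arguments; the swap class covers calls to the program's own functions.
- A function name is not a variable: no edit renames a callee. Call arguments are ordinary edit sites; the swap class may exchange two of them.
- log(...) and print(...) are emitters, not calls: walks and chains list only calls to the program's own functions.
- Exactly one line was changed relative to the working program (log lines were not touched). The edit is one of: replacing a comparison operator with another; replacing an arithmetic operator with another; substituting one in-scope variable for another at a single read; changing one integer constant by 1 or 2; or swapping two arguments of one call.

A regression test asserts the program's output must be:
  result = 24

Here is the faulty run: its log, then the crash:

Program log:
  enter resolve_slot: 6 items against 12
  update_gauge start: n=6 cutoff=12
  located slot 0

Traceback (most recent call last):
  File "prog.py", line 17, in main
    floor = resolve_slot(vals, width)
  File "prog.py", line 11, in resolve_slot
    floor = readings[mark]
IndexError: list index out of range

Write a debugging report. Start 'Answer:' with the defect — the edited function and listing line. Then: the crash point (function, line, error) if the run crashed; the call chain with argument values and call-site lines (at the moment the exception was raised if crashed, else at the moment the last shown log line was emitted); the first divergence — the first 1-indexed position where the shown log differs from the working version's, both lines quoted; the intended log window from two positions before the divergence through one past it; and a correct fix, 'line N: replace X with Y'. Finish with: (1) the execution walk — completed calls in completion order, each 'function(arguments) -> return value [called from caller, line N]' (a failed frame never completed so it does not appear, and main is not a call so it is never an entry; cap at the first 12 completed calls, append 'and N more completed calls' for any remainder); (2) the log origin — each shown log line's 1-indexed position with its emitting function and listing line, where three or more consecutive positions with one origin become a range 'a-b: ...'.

Answer: the defect is in resolve_slot at line 11.
Core observation: Only 3 log lines were emitted before the run died; the intended continuation was 'driver got 24'.
Crash: resolve_slot, line 11, IndexError.
Call chain: main -> resolve_slot([12, 1, 3, 6, 11, 3], 12) (called at line 17).
First divergence: position 4 — after 3 matching lines the faulty run goes silent; intended next line 'driver got 24'.
Intended log window:
  2: update_gauge start: n=6 cutoff=12
  3: located slot 0
  4: driver got 24
Execution walk:
  update_gauge([12, 1, 3, 6, 11, 3], 12) -> 0  [called from resolve_slot, line 9]
Log line origins:
  1: emitted by resolve_slot (line 8)
  2: emitted by update_gauge (line 2)
  3: emitted by resolve_slot (line 10)
A correct fix: line 11: replace `mark` with `total`.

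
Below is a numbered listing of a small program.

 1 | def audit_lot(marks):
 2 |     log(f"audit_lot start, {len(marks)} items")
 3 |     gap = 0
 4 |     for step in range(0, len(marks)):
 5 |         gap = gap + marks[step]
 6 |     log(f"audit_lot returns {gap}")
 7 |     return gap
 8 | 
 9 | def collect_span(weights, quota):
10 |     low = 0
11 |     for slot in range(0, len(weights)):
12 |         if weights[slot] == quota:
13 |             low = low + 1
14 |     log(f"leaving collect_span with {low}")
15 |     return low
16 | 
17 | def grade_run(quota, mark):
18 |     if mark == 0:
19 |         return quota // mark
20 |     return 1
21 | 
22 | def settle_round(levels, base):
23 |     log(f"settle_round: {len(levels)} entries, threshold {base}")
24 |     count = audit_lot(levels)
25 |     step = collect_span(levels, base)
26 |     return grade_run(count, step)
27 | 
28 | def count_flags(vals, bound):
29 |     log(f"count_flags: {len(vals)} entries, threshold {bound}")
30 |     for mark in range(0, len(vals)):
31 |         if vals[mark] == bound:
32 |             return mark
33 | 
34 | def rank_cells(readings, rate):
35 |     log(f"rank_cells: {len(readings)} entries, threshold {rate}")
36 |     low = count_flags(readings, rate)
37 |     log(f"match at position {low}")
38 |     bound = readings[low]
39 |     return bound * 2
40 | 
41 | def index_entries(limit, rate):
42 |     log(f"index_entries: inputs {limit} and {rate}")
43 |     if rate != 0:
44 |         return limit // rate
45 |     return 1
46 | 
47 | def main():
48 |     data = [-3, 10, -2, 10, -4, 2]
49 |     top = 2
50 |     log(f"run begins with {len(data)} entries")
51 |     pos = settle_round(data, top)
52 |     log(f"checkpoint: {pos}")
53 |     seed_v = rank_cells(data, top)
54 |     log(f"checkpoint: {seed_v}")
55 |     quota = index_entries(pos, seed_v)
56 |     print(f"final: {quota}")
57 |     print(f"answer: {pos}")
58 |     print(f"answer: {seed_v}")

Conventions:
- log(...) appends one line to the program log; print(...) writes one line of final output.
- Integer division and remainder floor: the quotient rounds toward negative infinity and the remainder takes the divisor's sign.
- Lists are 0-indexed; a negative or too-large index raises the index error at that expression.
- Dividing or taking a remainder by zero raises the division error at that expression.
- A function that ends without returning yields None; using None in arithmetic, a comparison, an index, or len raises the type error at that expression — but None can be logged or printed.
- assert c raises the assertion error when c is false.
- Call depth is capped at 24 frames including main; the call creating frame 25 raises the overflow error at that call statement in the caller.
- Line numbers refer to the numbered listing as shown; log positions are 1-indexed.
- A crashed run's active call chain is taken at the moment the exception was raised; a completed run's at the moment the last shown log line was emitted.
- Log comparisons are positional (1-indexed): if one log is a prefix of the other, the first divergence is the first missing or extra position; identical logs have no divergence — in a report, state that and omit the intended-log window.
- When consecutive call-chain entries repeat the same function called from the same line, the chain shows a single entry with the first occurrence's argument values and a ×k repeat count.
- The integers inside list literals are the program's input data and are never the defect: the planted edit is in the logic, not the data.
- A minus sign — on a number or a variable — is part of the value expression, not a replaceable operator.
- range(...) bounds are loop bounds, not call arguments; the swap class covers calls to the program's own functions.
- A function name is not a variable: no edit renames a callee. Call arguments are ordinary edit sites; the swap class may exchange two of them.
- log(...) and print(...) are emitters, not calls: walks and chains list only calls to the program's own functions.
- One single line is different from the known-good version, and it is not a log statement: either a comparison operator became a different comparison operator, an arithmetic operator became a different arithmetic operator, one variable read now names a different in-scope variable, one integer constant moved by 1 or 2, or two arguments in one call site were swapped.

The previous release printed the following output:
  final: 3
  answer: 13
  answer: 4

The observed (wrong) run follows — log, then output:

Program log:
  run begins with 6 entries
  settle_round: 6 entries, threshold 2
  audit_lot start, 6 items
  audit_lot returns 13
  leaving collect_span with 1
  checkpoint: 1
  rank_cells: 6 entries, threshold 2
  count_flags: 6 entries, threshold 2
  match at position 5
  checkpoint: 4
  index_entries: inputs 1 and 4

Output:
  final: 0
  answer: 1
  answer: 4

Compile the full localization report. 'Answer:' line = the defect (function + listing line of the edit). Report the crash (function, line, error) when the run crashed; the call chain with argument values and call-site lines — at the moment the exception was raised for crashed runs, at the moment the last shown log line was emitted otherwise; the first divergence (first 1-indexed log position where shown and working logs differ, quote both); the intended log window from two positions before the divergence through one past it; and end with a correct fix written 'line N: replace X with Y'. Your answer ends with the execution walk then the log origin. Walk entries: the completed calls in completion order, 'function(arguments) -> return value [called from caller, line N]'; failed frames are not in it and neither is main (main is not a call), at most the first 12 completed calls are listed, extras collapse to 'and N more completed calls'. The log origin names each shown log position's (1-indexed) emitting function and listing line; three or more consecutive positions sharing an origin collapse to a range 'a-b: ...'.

Answer: the defect is in grade_run at line 18.
The tell: The log first diverges at position 6: the faulty run prints 'checkpoint: 1' where the working version prints 'checkpoint: 13'.
Call chain: main -> index_entries(1, 4) (called at line 55).
First divergence: at position 6 the run shows 'checkpoint: 1' where the working version logs 'checkpoint: 13'.
Intended log window:
  4: audit_lot returns 13
  5: leaving collect_span with 1
  6: checkpoint: 13
  7: rank_cells: 6 entries, threshold 2
Execution walk:
  audit_lot([-3, 10, -2, 10, -4, 2]) -> 13  [called from settle_round, line 24]
  collect_span([-3, 10, -2, 10, -4, 2], 2) -> 1  [called from settle_round, line 25]
  grade_run(13, 1) -> 1  [called from settle_round, line 26]
  settle_round([-3, 10, -2, 10, -4, 2], 2) -> 1  [called from main, line 51]
  count_flags([-3, 10, -2, 10, -4, 2], 2) -> 5  [called from rank_cells, line 36]
  rank_cells([-3, 10, -2, 10, -4, 2], 2) -> 4  [called from main, line 53]
  index_entries(1, 4) -> 0  [called from main, line 55]
Log origin:
  1: from main, line 50
  2: from settle_round, line 23
  3: from audit_lot, line 2
  4: from audit_lot, line 6
  5: from collect_span, line 14
  6: from main, line 52
  7: from rank_cells, line 35
  8: from count_flags, line 29
  9: from rank_cells, line 37
  10: from main, line 54
  11: from index_entries, line 42
A correct fix: line 18: replace `==` with `!=`.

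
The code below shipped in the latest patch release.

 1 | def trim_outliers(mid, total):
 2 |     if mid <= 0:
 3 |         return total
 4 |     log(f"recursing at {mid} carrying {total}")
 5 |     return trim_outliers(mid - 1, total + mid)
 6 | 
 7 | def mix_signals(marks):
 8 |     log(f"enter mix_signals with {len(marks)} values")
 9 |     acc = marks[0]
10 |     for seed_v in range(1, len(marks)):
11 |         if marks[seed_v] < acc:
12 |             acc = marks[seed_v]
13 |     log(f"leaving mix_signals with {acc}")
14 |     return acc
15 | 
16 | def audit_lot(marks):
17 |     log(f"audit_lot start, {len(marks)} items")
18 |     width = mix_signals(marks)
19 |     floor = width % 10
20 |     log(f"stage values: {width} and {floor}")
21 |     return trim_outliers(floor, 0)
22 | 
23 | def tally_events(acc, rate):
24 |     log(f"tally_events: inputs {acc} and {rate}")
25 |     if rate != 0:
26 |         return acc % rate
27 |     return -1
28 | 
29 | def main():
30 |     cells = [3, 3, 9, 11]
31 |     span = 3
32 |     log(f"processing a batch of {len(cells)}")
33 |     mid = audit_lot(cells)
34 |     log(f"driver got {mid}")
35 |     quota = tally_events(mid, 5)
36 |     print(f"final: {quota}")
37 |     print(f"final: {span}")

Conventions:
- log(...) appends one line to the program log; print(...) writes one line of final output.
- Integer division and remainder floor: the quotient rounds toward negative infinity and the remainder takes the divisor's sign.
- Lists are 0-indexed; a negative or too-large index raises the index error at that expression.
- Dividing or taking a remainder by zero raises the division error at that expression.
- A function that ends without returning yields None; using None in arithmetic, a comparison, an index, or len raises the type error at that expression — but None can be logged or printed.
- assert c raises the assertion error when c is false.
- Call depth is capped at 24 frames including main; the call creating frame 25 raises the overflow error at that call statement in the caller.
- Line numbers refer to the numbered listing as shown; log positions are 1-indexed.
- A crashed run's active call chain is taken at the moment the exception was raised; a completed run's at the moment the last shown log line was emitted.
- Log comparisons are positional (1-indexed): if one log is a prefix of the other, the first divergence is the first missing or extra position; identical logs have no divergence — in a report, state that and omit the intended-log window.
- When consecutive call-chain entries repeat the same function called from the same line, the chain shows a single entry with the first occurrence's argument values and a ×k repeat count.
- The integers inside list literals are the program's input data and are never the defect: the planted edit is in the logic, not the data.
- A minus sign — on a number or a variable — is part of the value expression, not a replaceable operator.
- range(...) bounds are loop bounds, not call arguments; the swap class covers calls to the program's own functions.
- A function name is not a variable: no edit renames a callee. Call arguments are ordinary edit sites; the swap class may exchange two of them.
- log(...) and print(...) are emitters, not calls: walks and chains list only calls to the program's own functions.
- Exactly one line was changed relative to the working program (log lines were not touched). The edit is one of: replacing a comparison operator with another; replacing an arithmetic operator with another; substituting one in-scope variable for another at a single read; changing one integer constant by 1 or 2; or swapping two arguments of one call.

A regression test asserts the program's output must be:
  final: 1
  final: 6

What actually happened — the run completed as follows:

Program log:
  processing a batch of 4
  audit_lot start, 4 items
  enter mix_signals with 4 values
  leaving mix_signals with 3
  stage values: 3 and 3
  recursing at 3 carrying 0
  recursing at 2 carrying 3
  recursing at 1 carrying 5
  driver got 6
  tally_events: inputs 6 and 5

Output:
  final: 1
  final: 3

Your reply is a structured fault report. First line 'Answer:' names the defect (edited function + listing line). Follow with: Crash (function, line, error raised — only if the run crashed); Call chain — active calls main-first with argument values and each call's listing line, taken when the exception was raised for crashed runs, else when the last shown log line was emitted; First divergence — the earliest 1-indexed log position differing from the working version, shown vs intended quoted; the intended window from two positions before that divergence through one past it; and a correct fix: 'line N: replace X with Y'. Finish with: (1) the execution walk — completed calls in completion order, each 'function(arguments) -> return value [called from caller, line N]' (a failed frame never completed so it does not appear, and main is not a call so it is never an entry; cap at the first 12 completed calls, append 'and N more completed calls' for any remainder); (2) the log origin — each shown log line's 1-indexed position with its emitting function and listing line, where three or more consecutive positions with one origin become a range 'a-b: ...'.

Answer: the defect is in main at line 37.
Key fact: Every logged value matches the working version; the printed result is what differs.
Call chain: main -> tally_events(6, 5) (called at line 35).
First divergence: none (the log streams are identical).
Execution walk:
  mix_signals([3, 3, 9, 11]) -> 3  [called from audit_lot, line 18]
  trim_outliers(0, 6) -> 6  [called from trim_outliers, line 5]
  trim_outliers(1, 5) -> 6  [called from trim_outliers, line 5]
  trim_outliers(2, 3) -> 6  [called from trim_outliers, line 5]
  trim_outliers(3, 0) -> 6  [called from audit_lot, line 21]
  audit_lot([3, 3, 9, 11]) -> 6  [called from main, line 33]
  tally_events(6, 5) -> 1  [called from main, line 35]
Log origins:
  1: emitted by main (line 32)
  2: emitted by audit_lot (line 17)
  3: emitted by mix_signals (line 8)
  4: emitted by mix_signals (line 13)
  5: emitted by audit_lot (line 20)
  6-8: emitted by trim_outliers (line 4)
  9: emitted by main (line 34)
  10: emitted by tally_events (line 24)
A correct fix: line 37: replace `span` with `mid`.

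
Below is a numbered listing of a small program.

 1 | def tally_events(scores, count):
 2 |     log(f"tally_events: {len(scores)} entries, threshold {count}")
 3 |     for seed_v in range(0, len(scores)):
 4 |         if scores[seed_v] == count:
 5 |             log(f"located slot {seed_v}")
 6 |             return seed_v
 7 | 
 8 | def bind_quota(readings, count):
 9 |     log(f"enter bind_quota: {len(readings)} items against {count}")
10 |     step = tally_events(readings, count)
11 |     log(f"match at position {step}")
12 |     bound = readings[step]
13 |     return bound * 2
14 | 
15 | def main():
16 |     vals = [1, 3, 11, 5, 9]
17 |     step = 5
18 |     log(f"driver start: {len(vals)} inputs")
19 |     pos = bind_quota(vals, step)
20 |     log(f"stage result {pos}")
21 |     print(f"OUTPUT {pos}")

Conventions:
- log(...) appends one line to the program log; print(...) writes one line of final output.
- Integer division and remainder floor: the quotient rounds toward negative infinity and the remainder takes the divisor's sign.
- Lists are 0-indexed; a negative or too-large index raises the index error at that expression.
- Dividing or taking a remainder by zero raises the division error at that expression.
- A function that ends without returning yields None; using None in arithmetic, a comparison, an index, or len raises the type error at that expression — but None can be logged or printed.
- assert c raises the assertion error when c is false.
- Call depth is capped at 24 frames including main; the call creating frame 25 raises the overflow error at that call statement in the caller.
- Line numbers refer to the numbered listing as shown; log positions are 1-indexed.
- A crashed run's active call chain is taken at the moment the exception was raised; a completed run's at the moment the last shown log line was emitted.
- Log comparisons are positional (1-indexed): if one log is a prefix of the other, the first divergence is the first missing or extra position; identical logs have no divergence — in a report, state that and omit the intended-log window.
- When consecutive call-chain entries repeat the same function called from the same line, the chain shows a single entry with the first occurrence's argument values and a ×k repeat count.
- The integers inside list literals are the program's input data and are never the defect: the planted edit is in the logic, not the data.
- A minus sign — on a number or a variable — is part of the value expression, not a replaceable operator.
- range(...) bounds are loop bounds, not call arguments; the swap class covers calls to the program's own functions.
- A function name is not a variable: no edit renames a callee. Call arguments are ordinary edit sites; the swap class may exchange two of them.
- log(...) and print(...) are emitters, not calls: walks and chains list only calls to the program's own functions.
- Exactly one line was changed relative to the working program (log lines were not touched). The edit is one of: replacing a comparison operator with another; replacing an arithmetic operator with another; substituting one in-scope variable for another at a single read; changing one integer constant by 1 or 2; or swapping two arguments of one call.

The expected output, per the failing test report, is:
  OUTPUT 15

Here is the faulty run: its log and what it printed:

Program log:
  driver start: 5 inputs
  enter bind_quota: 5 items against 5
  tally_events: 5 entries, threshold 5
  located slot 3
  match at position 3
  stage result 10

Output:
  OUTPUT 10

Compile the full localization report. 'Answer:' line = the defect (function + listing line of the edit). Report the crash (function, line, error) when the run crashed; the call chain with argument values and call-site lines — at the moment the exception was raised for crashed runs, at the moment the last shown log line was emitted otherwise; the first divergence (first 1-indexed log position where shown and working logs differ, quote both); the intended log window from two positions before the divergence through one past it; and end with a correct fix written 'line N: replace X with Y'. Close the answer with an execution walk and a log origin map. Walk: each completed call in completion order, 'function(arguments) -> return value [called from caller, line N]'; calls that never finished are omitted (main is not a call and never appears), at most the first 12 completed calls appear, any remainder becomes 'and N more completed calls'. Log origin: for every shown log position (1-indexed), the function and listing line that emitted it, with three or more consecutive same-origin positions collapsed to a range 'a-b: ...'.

Answer: the defect is in bind_quota at line 13.
Key observation: The log first diverges at position 6: the faulty run prints 'stage result 10' where the working version prints 'stage result 15'.
Call chain: main.
First divergence: position 6 — shown 'stage result 10', intended 'stage result 15'.
Intended log window:
  4: located slot 3
  5: match at position 3
  6: stage result 15
Execution walk:
  tally_events([1, 3, 11, 5, 9], 5) -> 3  [called from bind_quota, line 10]
  bind_quota([1, 3, 11, 5, 9], 5) -> 10  [called from main, line 19]
Log line origins:
  1: logged in main at line 18
  2: logged in bind_quota at line 9
  3: logged in tally_events at line 2
  4: logged in tally_events at line 5
  5: logged in bind_quota at line 11
  6: logged in main at line 20
A correct fix: line 13: replace `2` with `3`.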